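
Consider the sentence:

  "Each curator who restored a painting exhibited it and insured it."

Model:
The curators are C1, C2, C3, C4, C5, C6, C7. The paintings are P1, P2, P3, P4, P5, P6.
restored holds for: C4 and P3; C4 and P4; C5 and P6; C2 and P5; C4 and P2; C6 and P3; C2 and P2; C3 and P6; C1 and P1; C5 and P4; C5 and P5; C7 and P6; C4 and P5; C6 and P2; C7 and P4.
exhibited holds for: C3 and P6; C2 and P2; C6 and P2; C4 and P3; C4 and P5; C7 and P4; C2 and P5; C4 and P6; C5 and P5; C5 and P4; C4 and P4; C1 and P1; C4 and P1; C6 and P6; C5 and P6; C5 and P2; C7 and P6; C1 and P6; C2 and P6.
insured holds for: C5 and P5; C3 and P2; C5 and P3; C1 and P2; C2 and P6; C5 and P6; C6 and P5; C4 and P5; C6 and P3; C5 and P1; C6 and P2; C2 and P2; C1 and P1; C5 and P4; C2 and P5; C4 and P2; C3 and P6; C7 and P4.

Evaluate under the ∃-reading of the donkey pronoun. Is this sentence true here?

"it" takes "a painting" as antecedent — a donkey pronoun bound across the clause boundary.
Weak reading: every curator c with some restored-painting has at least one restored-painting p such that exhibited(c,p) ∧ insured(c,p).
Per curator: C1:✓  C2:✓  C3:✓  C4:✓  C5:✓  C6:✓  C7:✓
Every curator in the restrictor has a witness.

True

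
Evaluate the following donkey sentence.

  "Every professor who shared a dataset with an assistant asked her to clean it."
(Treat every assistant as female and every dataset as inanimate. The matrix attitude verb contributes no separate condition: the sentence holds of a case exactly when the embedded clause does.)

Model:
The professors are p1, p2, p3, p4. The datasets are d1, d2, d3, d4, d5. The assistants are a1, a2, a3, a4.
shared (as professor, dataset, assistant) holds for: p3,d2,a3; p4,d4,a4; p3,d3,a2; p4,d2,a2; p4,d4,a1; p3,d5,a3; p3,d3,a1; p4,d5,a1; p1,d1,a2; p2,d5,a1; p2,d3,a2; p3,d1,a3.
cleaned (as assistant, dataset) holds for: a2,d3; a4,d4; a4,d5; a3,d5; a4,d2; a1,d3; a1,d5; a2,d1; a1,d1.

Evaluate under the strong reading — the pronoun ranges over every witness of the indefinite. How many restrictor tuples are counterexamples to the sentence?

4

"her" takes "an assistant" as antecedent and "it" takes "a dataset"; both are donkey pronouns co-varying with the restrictor.
Strong reading: for every (p,d,a) with shared(p,d,a), cleaned(a,d).
Restrictor triples: (p1,d1,a2)→cleaned(a2,d1) ✓  (p2,d3,a2)→cleaned(a2,d3) ✓  (p2,d5,a1)→cleaned(a1,d5) ✓  (p3,d1,a3)→cleaned(a3,d1) ✗  (p3,d2,a3)→cleaned(a3,d2) ✗  (p3,d3,a1)→cleaned(a1,d3) ✓  (p3,d3,a2)→cleaned(a2,d3) ✓  (p3,d5,a3)→cleaned(a3,d5) ✓  (p4,d2,a2)→cleaned(a2,d2) ✗  (p4,d4,a1)→cleaned(a1,d4) ✗  (p4,d4,a4)→cleaned(a4,d4) ✓  (p4,d5,a1)→cleaned(a1,d5) ✓
Counterexamples (restrictor triples failing the scope): 4.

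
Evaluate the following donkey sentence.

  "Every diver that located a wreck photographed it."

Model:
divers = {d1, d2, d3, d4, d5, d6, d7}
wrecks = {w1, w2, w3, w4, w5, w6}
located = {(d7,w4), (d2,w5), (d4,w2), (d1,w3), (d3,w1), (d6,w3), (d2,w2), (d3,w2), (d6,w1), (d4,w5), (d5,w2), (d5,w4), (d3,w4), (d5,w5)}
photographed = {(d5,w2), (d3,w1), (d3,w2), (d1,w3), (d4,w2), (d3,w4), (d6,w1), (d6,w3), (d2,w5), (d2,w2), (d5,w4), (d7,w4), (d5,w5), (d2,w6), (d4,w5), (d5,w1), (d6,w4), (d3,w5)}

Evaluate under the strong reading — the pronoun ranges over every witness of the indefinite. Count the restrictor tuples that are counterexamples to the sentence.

0

"it" takes "a wreck" as antecedent — a donkey pronoun bound across the clause boundary.
Strong reading: for every (d,w) with located(d,w), photographed(d,w).
Restrictor pairs: (d1,w3) ✓  (d2,w2) ✓  (d2,w5) ✓  (d3,w1) ✓  (d3,w2) ✓  (d3,w4) ✓  (d4,w2) ✓  (d4,w5) ✓  (d5,w2) ✓  (d5,w4) ✓  (d5,w5) ✓  (d6,w1) ✓  (d6,w3) ✓  (d7,w4) ✓
Counterexamples (restrictor pairs failing the scope): 0.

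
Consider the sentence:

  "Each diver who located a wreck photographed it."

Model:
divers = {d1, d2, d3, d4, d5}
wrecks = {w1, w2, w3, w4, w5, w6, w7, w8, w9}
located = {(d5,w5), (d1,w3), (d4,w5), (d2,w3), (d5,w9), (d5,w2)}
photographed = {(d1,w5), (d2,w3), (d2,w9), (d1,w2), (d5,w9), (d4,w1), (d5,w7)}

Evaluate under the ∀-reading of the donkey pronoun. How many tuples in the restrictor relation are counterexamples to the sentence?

"it" takes "a wreck" as antecedent — a donkey pronoun bound across the clause boundary.
Strong reading: for every (d,w) with located(d,w), photographed(d,w).
Restrictor pairs: (d1,w3) ✗  (d2,w3) ✓  (d4,w5) ✗  (d5,w2) ✗  (d5,w5) ✗  (d5,w9) ✓
Counterexamples (restrictor pairs failing the scope): 4.

4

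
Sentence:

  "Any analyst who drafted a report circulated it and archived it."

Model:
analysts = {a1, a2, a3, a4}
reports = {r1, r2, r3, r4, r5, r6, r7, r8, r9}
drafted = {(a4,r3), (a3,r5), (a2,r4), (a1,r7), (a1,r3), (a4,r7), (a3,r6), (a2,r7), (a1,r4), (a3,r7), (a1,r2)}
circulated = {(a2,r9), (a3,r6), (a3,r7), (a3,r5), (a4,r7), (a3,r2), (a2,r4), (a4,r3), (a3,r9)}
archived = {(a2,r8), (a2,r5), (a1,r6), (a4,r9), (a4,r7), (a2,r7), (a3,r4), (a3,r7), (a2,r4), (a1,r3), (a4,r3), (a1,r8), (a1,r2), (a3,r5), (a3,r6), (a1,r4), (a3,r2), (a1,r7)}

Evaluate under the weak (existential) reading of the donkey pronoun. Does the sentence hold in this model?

False

"it" takes "a report" as antecedent — a donkey pronoun bound across the clause boundary.
Weak reading: every analyst a with some drafted-report has at least one drafted-report r such that circulated(a,r) ∧ archived(a,r).
Per analyst: a1:✗  a2:✓  a3:✓  a4:✓
a1 has no witness among its drafted-reports.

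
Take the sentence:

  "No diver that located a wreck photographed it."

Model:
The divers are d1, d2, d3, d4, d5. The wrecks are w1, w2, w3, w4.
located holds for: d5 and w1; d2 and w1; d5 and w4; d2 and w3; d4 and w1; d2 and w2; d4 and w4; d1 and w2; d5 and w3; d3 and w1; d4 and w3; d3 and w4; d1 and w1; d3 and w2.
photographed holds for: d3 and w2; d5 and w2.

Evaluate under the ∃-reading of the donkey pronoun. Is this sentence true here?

False

"it" takes "a wreck" as antecedent — a donkey pronoun bound across the clause boundary.
Truth condition: for no (d,w) with located(d,w) does photographed(d,w) hold.
Restrictor pairs — does the scope hold? (d1,w1):fails  (d1,w2):fails  (d2,w1):fails  (d2,w2):fails  (d2,w3):fails  (d3,w1):fails  (d3,w2):holds  (d3,w4):fails  (d4,w1):fails  (d4,w3):fails  (d4,w4):fails  (d5,w1):fails  (d5,w3):fails  (d5,w4):fails
Scope holds for 1 pair(s), so the sentence is false.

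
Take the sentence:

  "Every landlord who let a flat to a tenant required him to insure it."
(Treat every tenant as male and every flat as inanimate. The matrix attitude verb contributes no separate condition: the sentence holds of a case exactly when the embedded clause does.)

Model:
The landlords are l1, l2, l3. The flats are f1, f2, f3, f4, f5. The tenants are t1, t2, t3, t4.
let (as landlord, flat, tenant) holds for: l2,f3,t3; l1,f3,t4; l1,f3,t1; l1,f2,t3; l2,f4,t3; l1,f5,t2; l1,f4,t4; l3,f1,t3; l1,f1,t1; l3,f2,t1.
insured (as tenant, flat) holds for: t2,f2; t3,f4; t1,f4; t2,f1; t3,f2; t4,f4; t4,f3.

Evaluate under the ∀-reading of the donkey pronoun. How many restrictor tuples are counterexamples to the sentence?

6

"him" takes "a tenant" as antecedent and "it" takes "a flat"; both are donkey pronouns co-varying with the restrictor.
Strong reading: for every (l,f,t) with let(l,f,t), insured(t,f).
Restrictor triples: (l1,f1,t1)→insured(t1,f1) ✗  (l1,f2,t3)→insured(t3,f2) ✓  (l1,f3,t1)→insured(t1,f3) ✗  (l1,f3,t4)→insured(t4,f3) ✓  (l1,f4,t4)→insured(t4,f4) ✓  (l1,f5,t2)→insured(t2,f5) ✗  (l2,f3,t3)→insured(t3,f3) ✗  (l2,f4,t3)→insured(t3,f4) ✓  (l3,f1,t3)→insured(t3,f1) ✗  (l3,f2,t1)→insured(t1,f2) ✗
Counterexamples (restrictor triples failing the scope): 6.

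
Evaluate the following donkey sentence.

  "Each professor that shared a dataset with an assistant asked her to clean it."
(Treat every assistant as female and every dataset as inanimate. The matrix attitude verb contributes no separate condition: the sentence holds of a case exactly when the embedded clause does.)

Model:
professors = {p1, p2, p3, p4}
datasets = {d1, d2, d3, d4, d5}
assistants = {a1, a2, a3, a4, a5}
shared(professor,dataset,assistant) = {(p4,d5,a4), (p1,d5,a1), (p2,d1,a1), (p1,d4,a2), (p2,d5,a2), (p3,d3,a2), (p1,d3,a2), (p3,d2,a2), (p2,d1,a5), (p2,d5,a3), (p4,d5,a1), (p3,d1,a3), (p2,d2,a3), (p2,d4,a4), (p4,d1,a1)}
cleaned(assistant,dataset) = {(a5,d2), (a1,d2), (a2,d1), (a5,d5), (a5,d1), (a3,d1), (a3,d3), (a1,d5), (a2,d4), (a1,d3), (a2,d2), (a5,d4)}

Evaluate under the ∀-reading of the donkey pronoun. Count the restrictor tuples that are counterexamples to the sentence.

9

"her" takes "an assistant" as antecedent and "it" takes "a dataset"; both are donkey pronouns co-varying with the restrictor.
Strong reading: for every (p,d,a) with shared(p,d,a), cleaned(a,d).
Restrictor triples: (p1,d3,a2)→cleaned(a2,d3) ✗  (p1,d4,a2)→cleaned(a2,d4) ✓  (p1,d5,a1)→cleaned(a1,d5) ✓  (p2,d1,a1)→cleaned(a1,d1) ✗  (p2,d1,a5)→cleaned(a5,d1) ✓  (p2,d2,a3)→cleaned(a3,d2) ✗  (p2,d4,a4)→cleaned(a4,d4) ✗  (p2,d5,a2)→cleaned(a2,d5) ✗  (p2,d5,a3)→cleaned(a3,d5) ✗  (p3,d1,a3)→cleaned(a3,d1) ✓  (p3,d2,a2)→cleaned(a2,d2) ✓  (p3,d3,a2)→cleaned(a2,d3) ✗  (p4,d1,a1)→cleaned(a1,d1) ✗  (p4,d5,a1)→cleaned(a1,d5) ✓  (p4,d5,a4)→cleaned(a4,d5) ✗
Counterexamples (restrictor triples failing the scope): 9.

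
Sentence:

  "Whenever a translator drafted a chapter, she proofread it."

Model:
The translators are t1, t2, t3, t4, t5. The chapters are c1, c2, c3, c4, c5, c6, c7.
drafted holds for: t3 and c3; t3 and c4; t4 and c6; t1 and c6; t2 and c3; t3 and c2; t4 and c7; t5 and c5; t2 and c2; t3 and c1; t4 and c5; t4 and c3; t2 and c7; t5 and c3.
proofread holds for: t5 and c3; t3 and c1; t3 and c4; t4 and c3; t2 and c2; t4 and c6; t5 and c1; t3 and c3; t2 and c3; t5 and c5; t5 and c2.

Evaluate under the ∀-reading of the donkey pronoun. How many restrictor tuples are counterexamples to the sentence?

"it" takes "a chapter" as antecedent — a donkey pronoun bound across the clause boundary.
Strong reading: for every (t,c) with drafted(t,c), proofread(t,c).
Restrictor pairs: (t1,c6) ✗  (t2,c2) ✓  (t2,c3) ✓  (t2,c7) ✗  (t3,c1) ✓  (t3,c2) ✗  (t3,c3) ✓  (t3,c4) ✓  (t4,c3) ✓  (t4,c5) ✗  (t4,c6) ✓  (t4,c7) ✗  (t5,c3) ✓  (t5,c5) ✓
Counterexamples (restrictor pairs failing the scope): 5.

5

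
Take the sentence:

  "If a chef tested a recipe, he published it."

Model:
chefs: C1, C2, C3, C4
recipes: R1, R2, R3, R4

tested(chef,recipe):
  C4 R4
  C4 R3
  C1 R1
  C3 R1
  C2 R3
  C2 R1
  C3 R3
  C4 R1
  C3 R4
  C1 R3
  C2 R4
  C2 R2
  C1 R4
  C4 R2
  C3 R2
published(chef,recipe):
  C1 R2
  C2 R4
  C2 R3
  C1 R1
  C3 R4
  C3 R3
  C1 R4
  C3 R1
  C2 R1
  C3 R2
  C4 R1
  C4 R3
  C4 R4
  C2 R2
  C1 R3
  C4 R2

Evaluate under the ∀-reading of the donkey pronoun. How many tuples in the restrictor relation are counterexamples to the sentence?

0

"it" takes "a recipe" as antecedent — a donkey pronoun bound across the clause boundary.
Strong reading: for every (c,r) with tested(c,r), published(c,r).
Restrictor pairs: (C1,R1) ✓  (C1,R3) ✓  (C1,R4) ✓  (C2,R1) ✓  (C2,R2) ✓  (C2,R3) ✓  (C2,R4) ✓  (C3,R1) ✓  (C3,R2) ✓  (C3,R3) ✓  (C3,R4) ✓  (C4,R1) ✓  (C4,R2) ✓  (C4,R3) ✓  (C4,R4) ✓
Counterexamples (restrictor pairs failing the scope): 0.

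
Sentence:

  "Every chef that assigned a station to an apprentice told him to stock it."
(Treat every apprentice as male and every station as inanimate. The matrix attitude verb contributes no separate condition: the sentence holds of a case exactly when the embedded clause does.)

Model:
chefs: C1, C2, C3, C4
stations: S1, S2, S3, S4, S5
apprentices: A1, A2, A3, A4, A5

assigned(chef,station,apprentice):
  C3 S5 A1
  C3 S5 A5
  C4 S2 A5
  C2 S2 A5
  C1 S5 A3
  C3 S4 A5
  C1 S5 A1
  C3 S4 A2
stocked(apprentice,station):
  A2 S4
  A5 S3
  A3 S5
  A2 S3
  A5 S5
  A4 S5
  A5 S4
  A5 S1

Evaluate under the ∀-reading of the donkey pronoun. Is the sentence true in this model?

False

"him" takes "an apprentice" as antecedent and "it" takes "a station"; both are donkey pronouns co-varying with the restrictor.
Strong reading: for every (c,s,a) with assigned(c,s,a), stocked(a,s).
Restrictor triples: (C1,S5,A1)→stocked(A1,S5) ✗  (C1,S5,A3)→stocked(A3,S5) ✓  (C2,S2,A5)→stocked(A5,S2) ✗  (C3,S4,A2)→stocked(A2,S4) ✓  (C3,S4,A5)→stocked(A5,S4) ✓  (C3,S5,A1)→stocked(A1,S5) ✗  (C3,S5,A5)→stocked(A5,S5) ✓  (C4,S2,A5)→stocked(A5,S2) ✗
Counterexample: (C1,S5,A1) — stocked(A1,S5) does not hold.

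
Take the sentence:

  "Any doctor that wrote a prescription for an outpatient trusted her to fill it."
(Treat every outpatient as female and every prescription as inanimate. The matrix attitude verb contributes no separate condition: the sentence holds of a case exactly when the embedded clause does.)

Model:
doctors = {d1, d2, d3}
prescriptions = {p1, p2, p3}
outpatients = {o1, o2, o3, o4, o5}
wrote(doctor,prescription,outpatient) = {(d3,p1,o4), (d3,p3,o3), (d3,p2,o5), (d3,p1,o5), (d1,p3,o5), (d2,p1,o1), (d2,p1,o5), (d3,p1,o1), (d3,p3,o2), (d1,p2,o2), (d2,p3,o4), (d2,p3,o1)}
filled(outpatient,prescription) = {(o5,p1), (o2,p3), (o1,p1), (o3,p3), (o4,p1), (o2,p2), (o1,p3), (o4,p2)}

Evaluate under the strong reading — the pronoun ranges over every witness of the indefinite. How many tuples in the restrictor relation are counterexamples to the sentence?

3

"her" takes "an outpatient" as antecedent and "it" takes "a prescription"; both are donkey pronouns co-varying with the restrictor.
Strong reading: for every (d,p,o) with wrote(d,p,o), filled(o,p).
Restrictor triples: (d1,p2,o2)→filled(o2,p2) ✓  (d1,p3,o5)→filled(o5,p3) ✗  (d2,p1,o1)→filled(o1,p1) ✓  (d2,p1,o5)→filled(o5,p1) ✓  (d2,p3,o1)→filled(o1,p3) ✓  (d2,p3,o4)→filled(o4,p3) ✗  (d3,p1,o1)→filled(o1,p1) ✓  (d3,p1,o4)→filled(o4,p1) ✓  (d3,p1,o5)→filled(o5,p1) ✓  (d3,p2,o5)→filled(o5,p2) ✗  (d3,p3,o2)→filled(o2,p3) ✓  (d3,p3,o3)→filled(o3,p3) ✓
Counterexamples (restrictor triples failing the scope): 3.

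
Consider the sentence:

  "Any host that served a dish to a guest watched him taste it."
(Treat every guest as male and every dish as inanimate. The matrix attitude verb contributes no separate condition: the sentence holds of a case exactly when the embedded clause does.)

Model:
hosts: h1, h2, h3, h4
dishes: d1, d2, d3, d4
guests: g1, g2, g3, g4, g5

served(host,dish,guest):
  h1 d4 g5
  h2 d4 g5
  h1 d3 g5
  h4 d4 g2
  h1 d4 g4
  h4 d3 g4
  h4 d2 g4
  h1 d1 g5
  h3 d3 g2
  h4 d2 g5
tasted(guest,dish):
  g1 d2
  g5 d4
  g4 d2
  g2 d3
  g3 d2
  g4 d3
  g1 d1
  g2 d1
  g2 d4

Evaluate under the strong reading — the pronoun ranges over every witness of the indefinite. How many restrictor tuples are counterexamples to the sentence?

4

"him" takes "a guest" as antecedent and "it" takes "a dish"; both are donkey pronouns co-varying with the restrictor.
Strong reading: for every (h,d,g) with served(h,d,g), tasted(g,d).
Restrictor triples: (h1,d1,g5)→tasted(g5,d1) ✗  (h1,d3,g5)→tasted(g5,d3) ✗  (h1,d4,g4)→tasted(g4,d4) ✗  (h1,d4,g5)→tasted(g5,d4) ✓  (h2,d4,g5)→tasted(g5,d4) ✓  (h3,d3,g2)→tasted(g2,d3) ✓  (h4,d2,g4)→tasted(g4,d2) ✓  (h4,d2,g5)→tasted(g5,d2) ✗  (h4,d3,g4)→tasted(g4,d3) ✓  (h4,d4,g2)→tasted(g2,d4) ✓
Counterexamples (restrictor triples failing the scope): 4.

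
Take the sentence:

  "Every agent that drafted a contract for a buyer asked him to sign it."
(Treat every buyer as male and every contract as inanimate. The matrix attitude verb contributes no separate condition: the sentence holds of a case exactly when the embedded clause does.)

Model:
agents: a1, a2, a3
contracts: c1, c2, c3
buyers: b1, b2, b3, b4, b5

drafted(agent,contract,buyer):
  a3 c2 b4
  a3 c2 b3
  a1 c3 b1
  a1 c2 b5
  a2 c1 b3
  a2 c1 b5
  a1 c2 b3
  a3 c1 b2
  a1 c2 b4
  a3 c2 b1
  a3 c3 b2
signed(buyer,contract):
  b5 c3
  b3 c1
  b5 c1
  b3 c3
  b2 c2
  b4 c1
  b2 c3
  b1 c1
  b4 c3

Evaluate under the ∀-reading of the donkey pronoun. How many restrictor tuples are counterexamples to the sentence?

8

"him" takes "a buyer" as antecedent and "it" takes "a contract"; both are donkey pronouns co-varying with the restrictor.
Strong reading: for every (a,c,b) with drafted(a,c,b), signed(b,c).
Restrictor triples: (a1,c2,b3)→signed(b3,c2) ✗  (a1,c2,b4)→signed(b4,c2) ✗  (a1,c2,b5)→signed(b5,c2) ✗  (a1,c3,b1)→signed(b1,c3) ✗  (a2,c1,b3)→signed(b3,c1) ✓  (a2,c1,b5)→signed(b5,c1) ✓  (a3,c1,b2)→signed(b2,c1) ✗  (a3,c2,b1)→signed(b1,c2) ✗  (a3,c2,b3)→signed(b3,c2) ✗  (a3,c2,b4)→signed(b4,c2) ✗  (a3,c3,b2)→signed(b2,c3) ✓
Counterexamples (restrictor triples failing the scope): 8.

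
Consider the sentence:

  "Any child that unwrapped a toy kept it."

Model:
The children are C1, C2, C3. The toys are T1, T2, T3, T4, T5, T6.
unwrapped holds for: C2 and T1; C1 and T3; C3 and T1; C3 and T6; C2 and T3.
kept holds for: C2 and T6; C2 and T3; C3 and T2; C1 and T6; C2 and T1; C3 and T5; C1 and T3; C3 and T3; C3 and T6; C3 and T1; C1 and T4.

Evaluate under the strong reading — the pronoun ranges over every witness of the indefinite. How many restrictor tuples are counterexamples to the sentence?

0

"it" takes "a toy" as antecedent — a donkey pronoun bound across the clause boundary.
Strong reading: for every (c,t) with unwrapped(c,t), kept(c,t).
Restrictor pairs: (C1,T3) ✓  (C2,T1) ✓  (C2,T3) ✓  (C3,T1) ✓  (C3,T6) ✓
Counterexamples (restrictor pairs failing the scope): 0.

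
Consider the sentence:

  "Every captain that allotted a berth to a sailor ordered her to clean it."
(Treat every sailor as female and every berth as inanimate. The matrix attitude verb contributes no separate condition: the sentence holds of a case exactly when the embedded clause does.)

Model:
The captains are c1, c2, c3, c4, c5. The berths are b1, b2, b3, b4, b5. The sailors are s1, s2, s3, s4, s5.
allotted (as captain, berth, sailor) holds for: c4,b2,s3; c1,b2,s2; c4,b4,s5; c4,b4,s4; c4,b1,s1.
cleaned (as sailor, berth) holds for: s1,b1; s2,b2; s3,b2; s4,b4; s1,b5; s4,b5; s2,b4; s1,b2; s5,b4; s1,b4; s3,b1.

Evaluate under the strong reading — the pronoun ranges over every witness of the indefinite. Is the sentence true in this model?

True

"her" takes "a sailor" as antecedent and "it" takes "a berth"; both are donkey pronouns co-varying with the restrictor.
Strong reading: for every (c,b,s) with allotted(c,b,s), cleaned(s,b).
Restrictor triples: (c1,b2,s2)→cleaned(s2,b2) ✓  (c4,b1,s1)→cleaned(s1,b1) ✓  (c4,b2,s3)→cleaned(s3,b2) ✓  (c4,b4,s4)→cleaned(s4,b4) ✓  (c4,b4,s5)→cleaned(s5,b4) ✓
Every restrictor triple satisfies the scope.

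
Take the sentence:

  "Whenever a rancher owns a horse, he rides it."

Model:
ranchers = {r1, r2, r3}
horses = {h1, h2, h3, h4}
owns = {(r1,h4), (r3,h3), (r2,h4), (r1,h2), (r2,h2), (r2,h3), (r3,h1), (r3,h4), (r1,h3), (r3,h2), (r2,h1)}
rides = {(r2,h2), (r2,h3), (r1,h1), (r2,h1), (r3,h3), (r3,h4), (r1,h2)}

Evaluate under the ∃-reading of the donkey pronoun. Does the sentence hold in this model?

"it" takes "a horse" as antecedent — a donkey pronoun bound across the clause boundary.
Weak reading: every rancher r with some owns-horse has at least one owns-horse h such that rides(r,h).
Per rancher: r1:✓  r2:✓  r3:✓
Every rancher in the restrictor has a witness.

True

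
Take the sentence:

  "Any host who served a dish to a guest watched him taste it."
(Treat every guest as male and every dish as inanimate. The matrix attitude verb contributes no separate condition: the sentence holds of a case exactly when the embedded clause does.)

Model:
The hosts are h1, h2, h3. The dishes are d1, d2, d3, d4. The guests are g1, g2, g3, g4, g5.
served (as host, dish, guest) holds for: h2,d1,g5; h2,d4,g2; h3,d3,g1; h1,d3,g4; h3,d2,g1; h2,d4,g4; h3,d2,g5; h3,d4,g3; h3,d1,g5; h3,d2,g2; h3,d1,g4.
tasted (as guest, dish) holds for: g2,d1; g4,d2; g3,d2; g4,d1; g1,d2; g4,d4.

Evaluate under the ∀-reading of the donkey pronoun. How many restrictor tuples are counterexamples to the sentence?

"him" takes "a guest" as antecedent and "it" takes "a dish"; both are donkey pronouns co-varying with the restrictor.
Strong reading: for every (h,d,g) with served(h,d,g), tasted(g,d).
Restrictor triples: (h1,d3,g4)→tasted(g4,d3) ✗  (h2,d1,g5)→tasted(g5,d1) ✗  (h2,d4,g2)→tasted(g2,d4) ✗  (h2,d4,g4)→tasted(g4,d4) ✓  (h3,d1,g4)→tasted(g4,d1) ✓  (h3,d1,g5)→tasted(g5,d1) ✗  (h3,d2,g1)→tasted(g1,d2) ✓  (h3,d2,g2)→tasted(g2,d2) ✗  (h3,d2,g5)→tasted(g5,d2) ✗  (h3,d3,g1)→tasted(g1,d3) ✗  (h3,d4,g3)→tasted(g3,d4) ✗
Counterexamples (restrictor triples failing the scope): 8.

8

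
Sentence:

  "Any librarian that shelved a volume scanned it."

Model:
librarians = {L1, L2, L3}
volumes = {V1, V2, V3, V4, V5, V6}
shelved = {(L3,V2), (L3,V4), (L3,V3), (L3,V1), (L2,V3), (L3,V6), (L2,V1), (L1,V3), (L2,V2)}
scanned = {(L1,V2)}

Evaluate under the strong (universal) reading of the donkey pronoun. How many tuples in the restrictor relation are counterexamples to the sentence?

"it" takes "a volume" as antecedent — a donkey pronoun bound across the clause boundary.
Strong reading: for every (l,v) with shelved(l,v), scanned(l,v).
Restrictor pairs: (L1,V3) ✗  (L2,V1) ✗  (L2,V2) ✗  (L2,V3) ✗  (L3,V1) ✗  (L3,V2) ✗  (L3,V3) ✗  (L3,V4) ✗  (L3,V6) ✗
Counterexamples (restrictor pairs failing the scope): 9.

9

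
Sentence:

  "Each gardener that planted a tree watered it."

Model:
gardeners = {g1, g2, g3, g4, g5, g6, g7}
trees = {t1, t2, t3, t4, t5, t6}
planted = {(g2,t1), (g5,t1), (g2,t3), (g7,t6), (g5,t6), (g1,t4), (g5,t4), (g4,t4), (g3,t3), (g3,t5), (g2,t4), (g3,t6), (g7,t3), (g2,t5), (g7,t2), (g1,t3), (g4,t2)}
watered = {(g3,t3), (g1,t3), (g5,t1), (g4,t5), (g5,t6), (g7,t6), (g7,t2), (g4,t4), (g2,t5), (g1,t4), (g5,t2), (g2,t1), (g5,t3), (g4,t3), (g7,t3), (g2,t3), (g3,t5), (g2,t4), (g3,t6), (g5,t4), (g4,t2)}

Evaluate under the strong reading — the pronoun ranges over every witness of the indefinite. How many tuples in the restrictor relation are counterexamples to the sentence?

0

"it" takes "a tree" as antecedent — a donkey pronoun bound across the clause boundary.
Strong reading: for every (g,t) with planted(g,t), watered(g,t).
Restrictor pairs: (g1,t3) ✓  (g1,t4) ✓  (g2,t1) ✓  (g2,t3) ✓  (g2,t4) ✓  (g2,t5) ✓  (g3,t3) ✓  (g3,t5) ✓  (g3,t6) ✓  (g4,t2) ✓  (g4,t4) ✓  (g5,t1) ✓  (g5,t4) ✓  (g5,t6) ✓  (g7,t2) ✓  (g7,t3) ✓  (g7,t6) ✓
Counterexamples (restrictor pairs failing the scope): 0.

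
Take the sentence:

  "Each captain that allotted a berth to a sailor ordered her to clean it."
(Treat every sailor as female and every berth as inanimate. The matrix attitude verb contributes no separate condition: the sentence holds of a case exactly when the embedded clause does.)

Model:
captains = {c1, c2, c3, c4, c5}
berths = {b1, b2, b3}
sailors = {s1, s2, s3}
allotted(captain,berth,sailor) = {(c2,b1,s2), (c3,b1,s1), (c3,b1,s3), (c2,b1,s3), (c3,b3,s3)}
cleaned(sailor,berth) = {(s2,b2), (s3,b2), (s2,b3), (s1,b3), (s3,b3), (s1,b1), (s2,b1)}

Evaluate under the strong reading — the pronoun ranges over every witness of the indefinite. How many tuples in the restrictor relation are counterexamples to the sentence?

2

"her" takes "a sailor" as antecedent and "it" takes "a berth"; both are donkey pronouns co-varying with the restrictor.
Strong reading: for every (c,b,s) with allotted(c,b,s), cleaned(s,b).
Restrictor triples: (c2,b1,s2)→cleaned(s2,b1) ✓  (c2,b1,s3)→cleaned(s3,b1) ✗  (c3,b1,s1)→cleaned(s1,b1) ✓  (c3,b1,s3)→cleaned(s3,b1) ✗  (c3,b3,s3)→cleaned(s3,b3) ✓
Counterexamples (restrictor triples failing the scope): 2.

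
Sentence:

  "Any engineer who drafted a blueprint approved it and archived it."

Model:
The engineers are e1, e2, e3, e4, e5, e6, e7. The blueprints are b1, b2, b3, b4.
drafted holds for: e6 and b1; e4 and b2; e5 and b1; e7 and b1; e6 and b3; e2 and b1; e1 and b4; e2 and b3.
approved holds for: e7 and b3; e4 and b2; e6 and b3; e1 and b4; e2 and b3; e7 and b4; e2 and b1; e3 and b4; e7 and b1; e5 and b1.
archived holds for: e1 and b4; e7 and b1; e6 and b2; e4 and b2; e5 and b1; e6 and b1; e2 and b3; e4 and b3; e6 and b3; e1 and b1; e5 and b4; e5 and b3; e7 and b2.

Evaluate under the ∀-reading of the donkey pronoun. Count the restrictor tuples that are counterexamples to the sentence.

2

"it" takes "a blueprint" as antecedent — a donkey pronoun bound across the clause boundary.
Strong reading: for every (e,b) with drafted(e,b), approved(e,b) ∧ archived(e,b).
Restrictor pairs: (e1,b4) ✓  (e2,b1) ✗  (e2,b3) ✓  (e4,b2) ✓  (e5,b1) ✓  (e6,b1) ✗  (e6,b3) ✓  (e7,b1) ✓
Counterexamples (restrictor pairs failing the scope): 2.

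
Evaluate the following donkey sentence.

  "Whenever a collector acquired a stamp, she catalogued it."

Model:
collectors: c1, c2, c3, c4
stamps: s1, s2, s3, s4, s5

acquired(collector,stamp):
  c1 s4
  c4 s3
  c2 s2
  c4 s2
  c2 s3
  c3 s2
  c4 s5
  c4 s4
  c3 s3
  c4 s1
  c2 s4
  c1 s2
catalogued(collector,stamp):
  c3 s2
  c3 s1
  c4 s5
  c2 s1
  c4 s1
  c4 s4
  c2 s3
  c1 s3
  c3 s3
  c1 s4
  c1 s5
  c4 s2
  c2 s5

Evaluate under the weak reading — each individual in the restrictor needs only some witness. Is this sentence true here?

True

"it" takes "a stamp" as antecedent — a donkey pronoun bound across the clause boundary.
Weak reading: every collector c with some acquired-stamp has at least one acquired-stamp s such that catalogued(c,s).
Per collector: c1:✓  c2:✓  c3:✓  c4:✓
Every collector in the restrictor has a witness.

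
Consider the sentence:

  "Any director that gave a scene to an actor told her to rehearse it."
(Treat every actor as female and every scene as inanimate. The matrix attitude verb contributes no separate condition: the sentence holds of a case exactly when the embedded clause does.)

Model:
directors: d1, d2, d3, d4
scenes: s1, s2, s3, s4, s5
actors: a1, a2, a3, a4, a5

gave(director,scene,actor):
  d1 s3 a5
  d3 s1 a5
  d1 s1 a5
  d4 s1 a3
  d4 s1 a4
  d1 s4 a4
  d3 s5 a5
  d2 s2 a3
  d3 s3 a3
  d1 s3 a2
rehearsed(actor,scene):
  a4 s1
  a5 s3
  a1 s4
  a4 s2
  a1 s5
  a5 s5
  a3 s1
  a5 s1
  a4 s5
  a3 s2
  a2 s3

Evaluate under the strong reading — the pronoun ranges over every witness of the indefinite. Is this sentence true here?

False

"her" takes "an actor" as antecedent and "it" takes "a scene"; both are donkey pronouns co-varying with the restrictor.
Strong reading: for every (d,s,a) with gave(d,s,a), rehearsed(a,s).
Restrictor triples: (d1,s1,a5)→rehearsed(a5,s1) ✓  (d1,s3,a2)→rehearsed(a2,s3) ✓  (d1,s3,a5)→rehearsed(a5,s3) ✓  (d1,s4,a4)→rehearsed(a4,s4) ✗  (d2,s2,a3)→rehearsed(a3,s2) ✓  (d3,s1,a5)→rehearsed(a5,s1) ✓  (d3,s3,a3)→rehearsed(a3,s3) ✗  (d3,s5,a5)→rehearsed(a5,s5) ✓  (d4,s1,a3)→rehearsed(a3,s1) ✓  (d4,s1,a4)→rehearsed(a4,s1) ✓
Counterexample: (d1,s4,a4) — rehearsed(a4,s4) does not hold.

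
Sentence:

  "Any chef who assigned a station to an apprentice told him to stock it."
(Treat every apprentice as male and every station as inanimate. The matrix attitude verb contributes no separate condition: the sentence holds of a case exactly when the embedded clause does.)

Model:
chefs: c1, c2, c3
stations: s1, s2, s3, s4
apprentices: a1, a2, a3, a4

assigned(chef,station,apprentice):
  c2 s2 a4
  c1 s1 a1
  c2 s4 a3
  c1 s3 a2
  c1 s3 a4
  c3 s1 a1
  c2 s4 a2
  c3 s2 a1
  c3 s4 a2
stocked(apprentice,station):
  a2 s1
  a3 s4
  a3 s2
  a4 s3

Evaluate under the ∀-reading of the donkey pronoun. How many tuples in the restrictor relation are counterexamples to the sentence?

"him" takes "an apprentice" as antecedent and "it" takes "a station"; both are donkey pronouns co-varying with the restrictor.
Strong reading: for every (c,s,a) with assigned(c,s,a), stocked(a,s).
Restrictor triples: (c1,s1,a1)→stocked(a1,s1) ✗  (c1,s3,a2)→stocked(a2,s3) ✗  (c1,s3,a4)→stocked(a4,s3) ✓  (c2,s2,a4)→stocked(a4,s2) ✗  (c2,s4,a2)→stocked(a2,s4) ✗  (c2,s4,a3)→stocked(a3,s4) ✓  (c3,s1,a1)→stocked(a1,s1) ✗  (c3,s2,a1)→stocked(a1,s2) ✗  (c3,s4,a2)→stocked(a2,s4) ✗
Counterexamples (restrictor triples failing the scope): 7.

7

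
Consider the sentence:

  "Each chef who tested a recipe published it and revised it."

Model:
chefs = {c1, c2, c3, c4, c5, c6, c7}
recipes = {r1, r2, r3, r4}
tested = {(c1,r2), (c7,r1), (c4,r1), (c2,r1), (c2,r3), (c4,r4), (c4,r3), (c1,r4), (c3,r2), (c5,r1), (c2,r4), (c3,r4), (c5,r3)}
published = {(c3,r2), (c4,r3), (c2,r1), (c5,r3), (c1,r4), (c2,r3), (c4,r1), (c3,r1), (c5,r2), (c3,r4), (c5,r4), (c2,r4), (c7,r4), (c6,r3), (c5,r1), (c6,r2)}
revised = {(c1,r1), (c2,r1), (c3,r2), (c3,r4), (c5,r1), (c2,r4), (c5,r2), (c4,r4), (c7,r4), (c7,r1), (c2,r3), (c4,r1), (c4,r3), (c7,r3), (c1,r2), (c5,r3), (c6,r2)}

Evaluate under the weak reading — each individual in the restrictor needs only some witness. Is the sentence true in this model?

"it" takes "a recipe" as antecedent — a donkey pronoun bound across the clause boundary.
Weak reading: every chef c with some tested-recipe has at least one tested-recipe r such that published(c,r) ∧ revised(c,r).
Per chef: c1:✗  c2:✓  c3:✓  c4:✓  c5:✓  c7:✗
c1 has no witness among its tested-recipes.

False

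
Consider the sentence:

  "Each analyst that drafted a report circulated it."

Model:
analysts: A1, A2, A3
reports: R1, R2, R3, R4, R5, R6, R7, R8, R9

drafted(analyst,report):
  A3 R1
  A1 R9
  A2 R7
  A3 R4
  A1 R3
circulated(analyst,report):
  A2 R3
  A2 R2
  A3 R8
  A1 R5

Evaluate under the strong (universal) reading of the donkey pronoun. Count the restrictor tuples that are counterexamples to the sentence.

"it" takes "a report" as antecedent — a donkey pronoun bound across the clause boundary.
Strong reading: for every (a,r) with drafted(a,r), circulated(a,r).
Restrictor pairs: (A1,R3) ✗  (A1,R9) ✗  (A2,R7) ✗  (A3,R1) ✗  (A3,R4) ✗
Counterexamples (restrictor pairs failing the scope): 5.

5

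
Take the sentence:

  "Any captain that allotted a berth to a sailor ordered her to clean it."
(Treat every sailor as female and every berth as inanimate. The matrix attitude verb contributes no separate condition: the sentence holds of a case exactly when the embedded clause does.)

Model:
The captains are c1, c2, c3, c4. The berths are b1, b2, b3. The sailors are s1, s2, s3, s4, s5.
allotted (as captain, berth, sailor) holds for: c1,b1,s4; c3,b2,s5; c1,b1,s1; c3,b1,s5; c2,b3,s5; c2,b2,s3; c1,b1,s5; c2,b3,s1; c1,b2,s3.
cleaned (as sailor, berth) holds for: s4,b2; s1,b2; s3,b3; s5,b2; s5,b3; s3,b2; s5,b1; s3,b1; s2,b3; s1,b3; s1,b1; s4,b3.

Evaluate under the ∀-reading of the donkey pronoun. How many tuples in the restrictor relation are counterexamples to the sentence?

1

"her" takes "a sailor" as antecedent and "it" takes "a berth"; both are donkey pronouns co-varying with the restrictor.
Strong reading: for every (c,b,s) with allotted(c,b,s), cleaned(s,b).
Restrictor triples: (c1,b1,s1)→cleaned(s1,b1) ✓  (c1,b1,s4)→cleaned(s4,b1) ✗  (c1,b1,s5)→cleaned(s5,b1) ✓  (c1,b2,s3)→cleaned(s3,b2) ✓  (c2,b2,s3)→cleaned(s3,b2) ✓  (c2,b3,s1)→cleaned(s1,b3) ✓  (c2,b3,s5)→cleaned(s5,b3) ✓  (c3,b1,s5)→cleaned(s5,b1) ✓  (c3,b2,s5)→cleaned(s5,b2) ✓
Counterexamples (restrictor triples failing the scope): 1.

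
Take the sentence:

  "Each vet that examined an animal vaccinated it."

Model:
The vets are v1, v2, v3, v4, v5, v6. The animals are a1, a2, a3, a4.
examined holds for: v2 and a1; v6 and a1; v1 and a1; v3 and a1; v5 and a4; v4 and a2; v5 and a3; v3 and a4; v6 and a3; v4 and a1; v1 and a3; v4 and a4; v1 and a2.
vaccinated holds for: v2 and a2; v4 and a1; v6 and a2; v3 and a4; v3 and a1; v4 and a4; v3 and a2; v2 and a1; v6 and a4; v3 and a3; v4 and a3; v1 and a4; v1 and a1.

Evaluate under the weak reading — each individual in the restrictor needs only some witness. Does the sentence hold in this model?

False

"it" takes "an animal" as antecedent — a donkey pronoun bound across the clause boundary.
Weak reading: every vet v with some examined-animal has at least one examined-animal a such that vaccinated(v,a).
Per vet: v1:✓  v2:✓  v3:✓  v4:✓  v5:✗  v6:✗
v5 has no witness among its examined-animals.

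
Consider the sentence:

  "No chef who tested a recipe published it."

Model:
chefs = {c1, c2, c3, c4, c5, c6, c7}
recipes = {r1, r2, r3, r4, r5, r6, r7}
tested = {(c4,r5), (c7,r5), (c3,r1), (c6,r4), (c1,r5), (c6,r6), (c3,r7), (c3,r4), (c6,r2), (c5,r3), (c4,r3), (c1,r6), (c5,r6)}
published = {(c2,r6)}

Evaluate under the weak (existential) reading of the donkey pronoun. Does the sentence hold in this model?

"it" takes "a recipe" as antecedent — a donkey pronoun bound across the clause boundary.
Truth condition: for no (c,r) with tested(c,r) does published(c,r) hold.
Restrictor pairs — does the scope hold? (c1,r5):fails  (c1,r6):fails  (c3,r1):fails  (c3,r4):fails  (c3,r7):fails  (c4,r3):fails  (c4,r5):fails  (c5,r3):fails  (c5,r6):fails  (c6,r2):fails  (c6,r4):fails  (c6,r6):fails  (c7,r5):fails
Scope holds for no restrictor pair, so the sentence is true.

True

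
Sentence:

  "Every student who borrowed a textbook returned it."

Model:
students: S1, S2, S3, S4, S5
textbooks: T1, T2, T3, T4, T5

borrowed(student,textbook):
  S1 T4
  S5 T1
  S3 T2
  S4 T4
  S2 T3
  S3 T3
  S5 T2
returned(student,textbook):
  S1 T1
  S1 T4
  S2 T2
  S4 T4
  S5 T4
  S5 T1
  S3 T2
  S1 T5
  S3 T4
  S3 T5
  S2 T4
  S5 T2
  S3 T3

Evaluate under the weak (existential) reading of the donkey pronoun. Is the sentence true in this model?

"it" takes "a textbook" as antecedent — a donkey pronoun bound across the clause boundary.
Weak reading: every student s with some borrowed-textbook has at least one borrowed-textbook t such that returned(s,t).
Per student: S1:✓  S2:✗  S3:✓  S4:✓  S5:✓
S2 has no witness among its borrowed-textbooks.

False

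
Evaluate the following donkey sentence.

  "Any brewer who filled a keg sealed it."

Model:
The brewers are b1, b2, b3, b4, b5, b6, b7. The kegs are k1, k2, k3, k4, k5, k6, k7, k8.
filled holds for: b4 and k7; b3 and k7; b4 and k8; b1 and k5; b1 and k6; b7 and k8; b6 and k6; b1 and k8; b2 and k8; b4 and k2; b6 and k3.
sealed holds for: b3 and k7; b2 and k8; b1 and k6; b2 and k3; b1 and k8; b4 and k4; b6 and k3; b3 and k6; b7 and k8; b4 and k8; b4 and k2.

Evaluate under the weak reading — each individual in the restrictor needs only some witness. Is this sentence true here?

True

"it" takes "a keg" as antecedent — a donkey pronoun bound across the clause boundary.
Weak reading: every brewer b with some filled-keg has at least one filled-keg k such that sealed(b,k).
Per brewer: b1:✓  b2:✓  b3:✓  b4:✓  b6:✓  b7:✓
Every brewer in the restrictor has a witness.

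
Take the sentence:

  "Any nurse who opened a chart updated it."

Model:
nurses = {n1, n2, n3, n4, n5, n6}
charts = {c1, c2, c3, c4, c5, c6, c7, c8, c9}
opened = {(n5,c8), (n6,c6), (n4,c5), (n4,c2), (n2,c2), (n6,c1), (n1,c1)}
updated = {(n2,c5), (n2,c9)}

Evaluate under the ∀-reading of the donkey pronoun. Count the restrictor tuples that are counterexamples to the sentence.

"it" takes "a chart" as antecedent — a donkey pronoun bound across the clause boundary.
Strong reading: for every (n,c) with opened(n,c), updated(n,c).
Restrictor pairs: (n1,c1) ✗  (n2,c2) ✗  (n4,c2) ✗  (n4,c5) ✗  (n5,c8) ✗  (n6,c1) ✗  (n6,c6) ✗
Counterexamples (restrictor pairs failing the scope): 7.

7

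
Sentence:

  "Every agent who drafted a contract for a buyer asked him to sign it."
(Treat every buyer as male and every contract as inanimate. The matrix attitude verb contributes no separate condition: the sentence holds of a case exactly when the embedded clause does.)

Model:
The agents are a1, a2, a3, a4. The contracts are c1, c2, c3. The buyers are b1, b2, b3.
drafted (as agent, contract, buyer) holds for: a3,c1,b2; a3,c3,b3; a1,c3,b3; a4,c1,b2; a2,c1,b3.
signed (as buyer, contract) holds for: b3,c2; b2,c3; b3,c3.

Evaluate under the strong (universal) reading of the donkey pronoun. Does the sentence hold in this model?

"him" takes "a buyer" as antecedent and "it" takes "a contract"; both are donkey pronouns co-varying with the restrictor.
Strong reading: for every (a,c,b) with drafted(a,c,b), signed(b,c).
Restrictor triples: (a1,c3,b3)→signed(b3,c3) ✓  (a2,c1,b3)→signed(b3,c1) ✗  (a3,c1,b2)→signed(b2,c1) ✗  (a3,c3,b3)→signed(b3,c3) ✓  (a4,c1,b2)→signed(b2,c1) ✗
Counterexample: (a2,c1,b3) — signed(b3,c1) does not hold.

False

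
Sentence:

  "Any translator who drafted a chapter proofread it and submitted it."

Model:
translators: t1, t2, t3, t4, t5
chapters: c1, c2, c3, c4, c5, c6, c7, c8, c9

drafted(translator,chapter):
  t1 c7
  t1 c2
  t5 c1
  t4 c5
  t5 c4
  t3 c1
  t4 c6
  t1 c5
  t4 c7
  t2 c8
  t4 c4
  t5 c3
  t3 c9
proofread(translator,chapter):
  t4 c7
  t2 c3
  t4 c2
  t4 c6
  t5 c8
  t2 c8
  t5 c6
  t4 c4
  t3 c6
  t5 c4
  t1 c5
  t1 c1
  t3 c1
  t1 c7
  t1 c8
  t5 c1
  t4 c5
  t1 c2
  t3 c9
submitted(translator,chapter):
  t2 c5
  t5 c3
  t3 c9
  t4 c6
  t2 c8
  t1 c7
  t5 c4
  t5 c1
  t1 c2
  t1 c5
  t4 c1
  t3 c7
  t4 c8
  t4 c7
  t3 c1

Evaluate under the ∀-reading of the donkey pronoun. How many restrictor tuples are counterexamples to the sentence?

"it" takes "a chapter" as antecedent — a donkey pronoun bound across the clause boundary.
Strong reading: for every (t,c) with drafted(t,c), proofread(t,c) ∧ submitted(t,c).
Restrictor pairs: (t1,c2) ✓  (t1,c5) ✓  (t1,c7) ✓  (t2,c8) ✓  (t3,c1) ✓  (t3,c9) ✓  (t4,c4) ✗  (t4,c5) ✗  (t4,c6) ✓  (t4,c7) ✓  (t5,c1) ✓  (t5,c3) ✗  (t5,c4) ✓
Counterexamples (restrictor pairs failing the scope): 3.

3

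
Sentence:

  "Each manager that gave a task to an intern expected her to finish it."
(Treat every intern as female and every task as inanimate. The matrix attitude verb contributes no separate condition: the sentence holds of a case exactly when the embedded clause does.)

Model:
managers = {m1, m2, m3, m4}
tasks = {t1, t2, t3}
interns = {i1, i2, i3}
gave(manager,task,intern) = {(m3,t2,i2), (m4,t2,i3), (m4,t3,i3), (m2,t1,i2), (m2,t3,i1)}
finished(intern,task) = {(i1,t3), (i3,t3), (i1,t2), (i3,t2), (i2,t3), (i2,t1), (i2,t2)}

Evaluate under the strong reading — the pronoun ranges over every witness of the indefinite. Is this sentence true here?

True

"her" takes "an intern" as antecedent and "it" takes "a task"; both are donkey pronouns co-varying with the restrictor.
Strong reading: for every (m,t,i) with gave(m,t,i), finished(i,t).
Restrictor triples: (m2,t1,i2)→finished(i2,t1) ✓  (m2,t3,i1)→finished(i1,t3) ✓  (m3,t2,i2)→finished(i2,t2) ✓  (m4,t2,i3)→finished(i3,t2) ✓  (m4,t3,i3)→finished(i3,t3) ✓
Every restrictor triple satisfies the scope.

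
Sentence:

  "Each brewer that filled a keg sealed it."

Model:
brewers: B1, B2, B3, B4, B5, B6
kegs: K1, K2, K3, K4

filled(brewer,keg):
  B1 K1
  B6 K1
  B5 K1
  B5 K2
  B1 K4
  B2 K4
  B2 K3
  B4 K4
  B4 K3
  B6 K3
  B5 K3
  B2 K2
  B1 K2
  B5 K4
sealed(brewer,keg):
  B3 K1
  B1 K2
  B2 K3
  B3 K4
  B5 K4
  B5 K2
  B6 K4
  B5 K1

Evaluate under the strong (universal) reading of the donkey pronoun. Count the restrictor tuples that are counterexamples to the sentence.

"it" takes "a keg" as antecedent — a donkey pronoun bound across the clause boundary.
Strong reading: for every (b,k) with filled(b,k), sealed(b,k).
Restrictor pairs: (B1,K1) ✗  (B1,K2) ✓  (B1,K4) ✗  (B2,K2) ✗  (B2,K3) ✓  (B2,K4) ✗  (B4,K3) ✗  (B4,K4) ✗  (B5,K1) ✓  (B5,K2) ✓  (B5,K3) ✗  (B5,K4) ✓  (B6,K1) ✗  (B6,K3) ✗
Counterexamples (restrictor pairs failing the scope): 9.

9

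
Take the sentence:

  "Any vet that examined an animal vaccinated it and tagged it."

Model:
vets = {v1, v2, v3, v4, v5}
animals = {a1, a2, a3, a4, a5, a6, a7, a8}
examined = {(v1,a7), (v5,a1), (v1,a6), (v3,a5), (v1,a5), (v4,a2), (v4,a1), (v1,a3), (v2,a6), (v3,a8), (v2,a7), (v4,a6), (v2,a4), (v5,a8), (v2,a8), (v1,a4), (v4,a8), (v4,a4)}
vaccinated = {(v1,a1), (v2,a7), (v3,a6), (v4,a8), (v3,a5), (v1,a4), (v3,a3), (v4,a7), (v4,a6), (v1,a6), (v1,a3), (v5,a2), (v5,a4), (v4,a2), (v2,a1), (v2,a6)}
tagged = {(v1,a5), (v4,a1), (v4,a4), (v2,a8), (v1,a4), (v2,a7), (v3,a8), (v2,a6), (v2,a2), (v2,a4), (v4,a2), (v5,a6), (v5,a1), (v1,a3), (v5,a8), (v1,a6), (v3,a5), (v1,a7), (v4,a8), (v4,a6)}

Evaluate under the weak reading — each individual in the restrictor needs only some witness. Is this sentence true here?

False

"it" takes "an animal" as antecedent — a donkey pronoun bound across the clause boundary.
Weak reading: every vet v with some examined-animal has at least one examined-animal a such that vaccinated(v,a) ∧ tagged(v,a).
Per vet: v1:✓  v2:✓  v3:✓  v4:✓  v5:✗
v5 has no witness among its examined-animals.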